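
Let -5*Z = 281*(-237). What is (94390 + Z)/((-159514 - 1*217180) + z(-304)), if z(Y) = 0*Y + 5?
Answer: -538547/1883445 ≈ -0.28594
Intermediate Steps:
z(Y) = 5 (z(Y) = 0 + 5 = 5)
Z = 66597/5 (Z = -281*(-237)/5 = -1/5*(-66597) = 66597/5 ≈ 13319.)
(94390 + Z)/((-159514 - 1*217180) + z(-304)) = (94390 + 66597/5)/((-159514 - 1*217180) + 5) = 538547/(5*((-159514 - 217180) + 5)) = 538547/(5*(-376694 + 5)) = (538547/5)/(-376689) = (538547/5)*(-1/376689) = -538547/1883445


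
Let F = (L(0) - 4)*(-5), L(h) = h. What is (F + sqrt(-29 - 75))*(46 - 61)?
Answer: -300 - 30*I*sqrt(26) ≈ -300.0 - 152.97*I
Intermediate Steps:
F = 20 (F = (0 - 4)*(-5) = -4*(-5) = 20)
(F + sqrt(-29 - 75))*(46 - 61) = (20 + sqrt(-29 - 75))*(46 - 61) = (20 + sqrt(-104))*(-15) = (20 + 2*I*sqrt(26))*(-15) = -300 - 30*I*sqrt(26)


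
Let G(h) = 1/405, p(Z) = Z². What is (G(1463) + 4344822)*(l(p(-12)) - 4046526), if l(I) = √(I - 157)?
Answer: -791164583926354/45 + 1759652911*I*√13/405 ≈ -1.7581e+13 + 1.5665e+7*I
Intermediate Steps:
G(h) = 1/405
l(I) = √(-157 + I)
(G(1463) + 4344822)*(l(p(-12)) - 4046526) = (1/405 + 4344822)*(√(-157 + (-12)²) - 4046526) = 1759652911*(√(-157 + 144) - 4046526)/405 = 1759652911*(√(-13) - 4046526)/405 = 1759652911*(I*√13 - 4046526)/405 = 1759652911*(-4046526 + I*√13)/405 = -791164583926354/45 + 1759652911*I*√13/405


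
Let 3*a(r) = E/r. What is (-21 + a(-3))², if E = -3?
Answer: 3844/9 ≈ 427.11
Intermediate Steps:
a(r) = -1/r (a(r) = (-3/r)/3 = -1/r)
(-21 + a(-3))² = (-21 - 1/(-3))² = (-21 - 1*(-⅓))² = (-21 + ⅓)² = (-62/3)² = 3844/9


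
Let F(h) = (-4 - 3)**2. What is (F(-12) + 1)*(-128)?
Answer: -6400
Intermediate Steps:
F(h) = 49 (F(h) = (-7)**2 = 49)
(F(-12) + 1)*(-128) = (49 + 1)*(-128) = 50*(-128) = -6400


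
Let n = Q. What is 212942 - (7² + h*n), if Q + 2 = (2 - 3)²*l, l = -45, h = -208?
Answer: 203117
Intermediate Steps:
Q = -47 (Q = -2 + (2 - 3)²*(-45) = -2 + (-1)²*(-45) = -2 + 1*(-45) = -2 - 45 = -47)
n = -47
212942 - (7² + h*n) = 212942 - (7² - 208*(-47)) = 212942 - (49 + 9776) = 212942 - 1*9825 = 212942 - 9825 = 203117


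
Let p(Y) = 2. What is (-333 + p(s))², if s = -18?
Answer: 109561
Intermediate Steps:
(-333 + p(s))² = (-333 + 2)² = (-331)² = 109561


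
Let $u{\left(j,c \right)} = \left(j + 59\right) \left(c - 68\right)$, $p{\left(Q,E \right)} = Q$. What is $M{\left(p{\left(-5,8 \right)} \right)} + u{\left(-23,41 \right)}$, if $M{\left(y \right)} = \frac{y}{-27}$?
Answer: $- \frac{26239}{27} \approx -971.81$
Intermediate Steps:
$u{\left(j,c \right)} = \left(-68 + c\right) \left(59 + j\right)$ ($u{\left(j,c \right)} = \left(59 + j\right) \left(-68 + c\right) = \left(-68 + c\right) \left(59 + j\right)$)
$M{\left(y \right)} = - \frac{y}{27}$ ($M{\left(y \right)} = y \left(- \frac{1}{27}\right) = - \frac{y}{27}$)
$M{\left(p{\left(-5,8 \right)} \right)} + u{\left(-23,41 \right)} = \left(- \frac{1}{27}\right) \left(-5\right) + \left(-4012 - -1564 + 59 \cdot 41 + 41 \left(-23\right)\right) = \frac{5}{27} + \left(-4012 + 1564 + 2419 - 943\right) = \frac{5}{27} - 972 = - \frac{26239}{27}$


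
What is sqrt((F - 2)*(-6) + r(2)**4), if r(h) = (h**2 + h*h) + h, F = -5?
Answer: sqrt(10042) ≈ 100.21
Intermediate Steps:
r(h) = h + 2*h**2 (r(h) = (h**2 + h**2) + h = 2*h**2 + h = h + 2*h**2)
sqrt((F - 2)*(-6) + r(2)**4) = sqrt((-5 - 2)*(-6) + (2*(1 + 2*2))**4) = sqrt(-7*(-6) + (2*(1 + 4))**4) = sqrt(42 + (2*5)**4) = sqrt(42 + 10**4) = sqrt(42 + 10000) = sqrt(10042)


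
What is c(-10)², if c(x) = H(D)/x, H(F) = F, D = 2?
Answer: 1/25 ≈ 0.040000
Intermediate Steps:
c(x) = 2/x
c(-10)² = (2/(-10))² = (2*(-⅒))² = (-⅕)² = 1/25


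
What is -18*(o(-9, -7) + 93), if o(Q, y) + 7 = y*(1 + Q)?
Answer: -2556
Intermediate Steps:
o(Q, y) = -7 + y*(1 + Q)
-18*(o(-9, -7) + 93) = -18*((-7 - 7 - 9*(-7)) + 93) = -18*((-7 - 7 + 63) + 93) = -18*(49 + 93) = -18*142 = -2556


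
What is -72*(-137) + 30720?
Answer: 40584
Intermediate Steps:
-72*(-137) + 30720 = 9864 + 30720 = 40584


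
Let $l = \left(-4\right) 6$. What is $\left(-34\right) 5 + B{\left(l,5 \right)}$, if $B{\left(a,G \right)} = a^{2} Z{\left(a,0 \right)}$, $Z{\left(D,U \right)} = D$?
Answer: $-13994$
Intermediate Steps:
$l = -24$
$B{\left(a,G \right)} = a^{3}$ ($B{\left(a,G \right)} = a^{2} a = a^{3}$)
$\left(-34\right) 5 + B{\left(l,5 \right)} = \left(-34\right) 5 + \left(-24\right)^{3} = -170 - 13824 = -13994$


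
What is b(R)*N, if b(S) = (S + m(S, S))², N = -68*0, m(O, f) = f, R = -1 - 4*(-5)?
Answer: 0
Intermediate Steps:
R = 19 (R = -1 + 20 = 19)
N = 0
b(S) = 4*S² (b(S) = (S + S)² = (2*S)² = 4*S²)
b(R)*N = (4*19²)*0 = (4*361)*0 = 1444*0 = 0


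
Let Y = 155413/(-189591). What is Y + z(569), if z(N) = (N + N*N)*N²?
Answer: 19908079763846417/189591 ≈ 1.0501e+11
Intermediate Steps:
z(N) = N²*(N + N²) (z(N) = (N + N²)*N² = N²*(N + N²))
Y = -155413/189591 (Y = 155413*(-1/189591) = -155413/189591 ≈ -0.81973)
Y + z(569) = -155413/189591 + 569³*(1 + 569) = -155413/189591 + 184220009*570 = -155413/189591 + 105005405130 = 19908079763846417/189591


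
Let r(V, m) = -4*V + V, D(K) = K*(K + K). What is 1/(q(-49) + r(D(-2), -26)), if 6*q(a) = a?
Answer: -6/193 ≈ -0.031088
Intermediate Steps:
q(a) = a/6
D(K) = 2*K² (D(K) = K*(2*K) = 2*K²)
r(V, m) = -3*V
1/(q(-49) + r(D(-2), -26)) = 1/((⅙)*(-49) - 6*(-2)²) = 1/(-49/6 - 6*4) = 1/(-49/6 - 3*8) = 1/(-49/6 - 24) = 1/(-193/6) = -6/193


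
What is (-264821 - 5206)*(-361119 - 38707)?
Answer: 107963815302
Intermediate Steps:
(-264821 - 5206)*(-361119 - 38707) = -270027*(-399826) = 107963815302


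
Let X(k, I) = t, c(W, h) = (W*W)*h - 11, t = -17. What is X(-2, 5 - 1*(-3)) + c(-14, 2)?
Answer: 364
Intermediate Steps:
c(W, h) = -11 + h*W² (c(W, h) = W²*h - 11 = h*W² - 11 = -11 + h*W²)
X(k, I) = -17
X(-2, 5 - 1*(-3)) + c(-14, 2) = -17 + (-11 + 2*(-14)²) = -17 + (-11 + 2*196) = -17 + (-11 + 392) = -17 + 381 = 364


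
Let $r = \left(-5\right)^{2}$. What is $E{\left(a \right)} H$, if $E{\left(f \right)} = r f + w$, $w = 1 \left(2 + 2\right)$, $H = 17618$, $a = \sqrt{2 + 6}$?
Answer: $70472 + 880900 \sqrt{2} \approx 1.3163 \cdot 10^{6}$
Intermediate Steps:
$a = 2 \sqrt{2}$ ($a = \sqrt{8} = 2 \sqrt{2} \approx 2.8284$)
$r = 25$
$w = 4$ ($w = 1 \cdot 4 = 4$)
$E{\left(f \right)} = 4 + 25 f$ ($E{\left(f \right)} = 25 f + 4 = 4 + 25 f$)
$E{\left(a \right)} H = \left(4 + 25 \cdot 2 \sqrt{2}\right) 17618 = \left(4 + 50 \sqrt{2}\right) 17618 = 70472 + 880900 \sqrt{2}$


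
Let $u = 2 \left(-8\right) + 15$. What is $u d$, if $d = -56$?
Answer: $56$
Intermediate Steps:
$u = -1$ ($u = -16 + 15 = -1$)
$u d = \left(-1\right) \left(-56\right) = 56$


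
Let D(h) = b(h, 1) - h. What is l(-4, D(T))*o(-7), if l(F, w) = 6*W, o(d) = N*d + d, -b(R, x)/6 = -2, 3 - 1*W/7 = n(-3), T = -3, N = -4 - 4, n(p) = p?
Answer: 12348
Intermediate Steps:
N = -8
W = 42 (W = 21 - 7*(-3) = 21 + 21 = 42)
b(R, x) = 12 (b(R, x) = -6*(-2) = 12)
D(h) = 12 - h
o(d) = -7*d (o(d) = -8*d + d = -7*d)
l(F, w) = 252 (l(F, w) = 6*42 = 252)
l(-4, D(T))*o(-7) = 252*(-7*(-7)) = 252*49 = 12348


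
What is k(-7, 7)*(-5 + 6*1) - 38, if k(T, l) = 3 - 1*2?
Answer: -37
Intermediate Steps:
k(T, l) = 1 (k(T, l) = 3 - 2 = 1)
k(-7, 7)*(-5 + 6*1) - 38 = 1*(-5 + 6*1) - 38 = 1*(-5 + 6) - 38 = 1*1 - 38 = 1 - 38 = -37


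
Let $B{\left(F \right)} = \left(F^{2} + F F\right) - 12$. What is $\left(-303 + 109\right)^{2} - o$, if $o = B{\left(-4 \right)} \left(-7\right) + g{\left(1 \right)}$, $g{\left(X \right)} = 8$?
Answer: $37768$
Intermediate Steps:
$B{\left(F \right)} = -12 + 2 F^{2}$ ($B{\left(F \right)} = \left(F^{2} + F^{2}\right) - 12 = 2 F^{2} - 12 = -12 + 2 F^{2}$)
$o = -132$ ($o = \left(-12 + 2 \left(-4\right)^{2}\right) \left(-7\right) + 8 = \left(-12 + 2 \cdot 16\right) \left(-7\right) + 8 = \left(-12 + 32\right) \left(-7\right) + 8 = 20 \left(-7\right) + 8 = -140 + 8 = -132$)
$\left(-303 + 109\right)^{2} - o = \left(-303 + 109\right)^{2} - -132 = \left(-194\right)^{2} + 132 = 37636 + 132 = 37768$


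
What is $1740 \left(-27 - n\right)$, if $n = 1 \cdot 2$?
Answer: $-50460$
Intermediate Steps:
$n = 2$
$1740 \left(-27 - n\right) = 1740 \left(-27 - 2\right) = 1740 \left(-29\right) = -50460$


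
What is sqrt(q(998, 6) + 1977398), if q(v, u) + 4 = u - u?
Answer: sqrt(1977394) ≈ 1406.2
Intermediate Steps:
q(v, u) = -4 (q(v, u) = -4 + (u - u) = -4 + 0 = -4)
sqrt(q(998, 6) + 1977398) = sqrt(-4 + 1977398) = sqrt(1977394)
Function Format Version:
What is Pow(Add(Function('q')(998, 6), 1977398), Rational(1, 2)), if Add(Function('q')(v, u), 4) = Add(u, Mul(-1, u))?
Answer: Pow(1977394, Rational(1, 2)) ≈ 1406.2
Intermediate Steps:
Function('q')(v, u) = -4 (Function('q')(v, u) = Add(-4, Add(u, Mul(-1, u))) = Add(-4, 0) = -4)
Pow(Add(Function('q')(998, 6), 1977398), Rational(1, 2)) = Pow(Add(-4, 1977398), Rational(1, 2)) = Pow(1977394, Rational(1, 2))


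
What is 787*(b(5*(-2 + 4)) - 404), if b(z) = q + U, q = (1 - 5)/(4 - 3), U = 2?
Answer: -319522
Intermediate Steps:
q = -4 (q = -4/1 = -4*1 = -4)
b(z) = -2 (b(z) = -4 + 2 = -2)
787*(b(5*(-2 + 4)) - 404) = 787*(-2 - 404) = 787*(-406) = -319522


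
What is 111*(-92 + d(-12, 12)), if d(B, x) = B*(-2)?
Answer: -7548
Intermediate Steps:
d(B, x) = -2*B
111*(-92 + d(-12, 12)) = 111*(-92 - 2*(-12)) = 111*(-92 + 24) = 111*(-68) = -7548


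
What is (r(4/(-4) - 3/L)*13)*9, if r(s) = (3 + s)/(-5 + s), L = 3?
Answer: -117/7 ≈ -16.714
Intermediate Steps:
r(s) = (3 + s)/(-5 + s)
(r(4/(-4) - 3/L)*13)*9 = (((3 + (4/(-4) - 3/3))/(-5 + (4/(-4) - 3/3)))*13)*9 = (((3 + (4*(-¼) - 3*⅓))/(-5 + (4*(-¼) - 3*⅓)))*13)*9 = (((3 + (-1 - 1))/(-5 + (-1 - 1)))*13)*9 = (((3 - 2)/(-5 - 2))*13)*9 = ((1/(-7))*13)*9 = (-⅐*1*13)*9 = -⅐*13*9 = -13/7*9 = -117/7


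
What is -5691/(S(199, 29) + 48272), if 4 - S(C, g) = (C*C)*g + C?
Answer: 1897/366784 ≈ 0.0051720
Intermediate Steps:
S(C, g) = 4 - C - g*C² (S(C, g) = 4 - ((C*C)*g + C) = 4 - (C²*g + C) = 4 - (g*C² + C) = 4 - (C + g*C²) = 4 + (-C - g*C²) = 4 - C - g*C²)
-5691/(S(199, 29) + 48272) = -5691/((4 - 1*199 - 1*29*199²) + 48272) = -5691/((4 - 199 - 1*29*39601) + 48272) = -5691/((4 - 199 - 1148429) + 48272) = -5691/(-1148624 + 48272) = -5691/(-1100352) = -5691*(-1/1100352) = 1897/366784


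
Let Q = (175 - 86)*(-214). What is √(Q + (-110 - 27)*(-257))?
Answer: √16163 ≈ 127.13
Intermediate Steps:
Q = -19046 (Q = 89*(-214) = -19046)
√(Q + (-110 - 27)*(-257)) = √(-19046 + (-110 - 27)*(-257)) = √(-19046 - 137*(-257)) = √(-19046 + 35209) = √16163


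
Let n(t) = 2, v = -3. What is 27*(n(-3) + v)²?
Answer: 27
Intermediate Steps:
27*(n(-3) + v)² = 27*(2 - 3)² = 27*(-1)² = 27*1 = 27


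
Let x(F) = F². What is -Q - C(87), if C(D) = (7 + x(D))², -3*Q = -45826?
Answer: -172233154/3 ≈ -5.7411e+7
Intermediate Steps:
Q = 45826/3 (Q = -⅓*(-45826) = 45826/3 ≈ 15275.)
C(D) = (7 + D²)²
-Q - C(87) = -1*45826/3 - (7 + 87²)² = -45826/3 - (7 + 7569)² = -45826/3 - 1*7576² = -45826/3 - 1*57395776 = -45826/3 - 57395776 = -172233154/3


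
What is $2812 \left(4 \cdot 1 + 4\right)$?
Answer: $22496$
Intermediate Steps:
$2812 \left(4 \cdot 1 + 4\right) = 2812 \left(4 + 4\right) = 2812 \cdot 8 = 22496$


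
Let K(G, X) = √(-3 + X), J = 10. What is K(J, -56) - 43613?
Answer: -43613 + I*√59 ≈ -43613.0 + 7.6811*I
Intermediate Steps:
K(J, -56) - 43613 = √(-3 - 56) - 43613 = √(-59) - 43613 = I*√59 - 43613 = -43613 + I*√59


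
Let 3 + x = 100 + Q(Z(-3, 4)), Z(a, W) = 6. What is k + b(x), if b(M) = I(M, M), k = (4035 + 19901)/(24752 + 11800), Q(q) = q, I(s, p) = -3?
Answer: -10715/4569 ≈ -2.3452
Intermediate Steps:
k = 2992/4569 (k = 23936/36552 = 23936*(1/36552) = 2992/4569 ≈ 0.65485)
x = 103 (x = -3 + (100 + 6) = -3 + 106 = 103)
b(M) = -3
k + b(x) = 2992/4569 - 3 = -10715/4569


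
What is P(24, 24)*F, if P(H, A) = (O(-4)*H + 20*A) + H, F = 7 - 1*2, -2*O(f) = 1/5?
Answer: 2508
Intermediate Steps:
O(f) = -⅒ (O(f) = -½/5 = -½*⅕ = -⅒)
F = 5 (F = 7 - 2 = 5)
P(H, A) = 20*A + 9*H/10 (P(H, A) = (-H/10 + 20*A) + H = (20*A - H/10) + H = 20*A + 9*H/10)
P(24, 24)*F = (20*24 + (9/10)*24)*5 = (480 + 108/5)*5 = (2508/5)*5 = 2508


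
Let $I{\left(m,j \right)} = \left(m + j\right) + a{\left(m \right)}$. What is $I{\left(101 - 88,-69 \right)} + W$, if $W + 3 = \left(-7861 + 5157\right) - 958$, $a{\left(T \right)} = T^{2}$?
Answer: $-3552$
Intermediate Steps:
$I{\left(m,j \right)} = j + m + m^{2}$ ($I{\left(m,j \right)} = \left(m + j\right) + m^{2} = \left(j + m\right) + m^{2} = j + m + m^{2}$)
$W = -3665$ ($W = -3 + \left(\left(-7861 + 5157\right) - 958\right) = -3 - 3662 = -3665$)
$I{\left(101 - 88,-69 \right)} + W = \left(-69 + \left(101 - 88\right) + \left(101 - 88\right)^{2}\right) - 3665 = \left(-69 + 13 + 13^{2}\right) - 3665 = \left(-69 + 13 + 169\right) - 3665 = 113 - 3665 = -3552$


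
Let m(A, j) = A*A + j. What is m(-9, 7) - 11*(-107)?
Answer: 1265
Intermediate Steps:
m(A, j) = j + A² (m(A, j) = A² + j = j + A²)
m(-9, 7) - 11*(-107) = (7 + (-9)²) - 11*(-107) = (7 + 81) + 1177 = 88 + 1177 = 1265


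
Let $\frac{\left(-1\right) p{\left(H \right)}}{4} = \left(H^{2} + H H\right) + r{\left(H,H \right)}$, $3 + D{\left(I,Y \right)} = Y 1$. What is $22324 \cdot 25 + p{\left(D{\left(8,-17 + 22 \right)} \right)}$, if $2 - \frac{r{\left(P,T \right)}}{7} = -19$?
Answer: $557480$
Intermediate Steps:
$r{\left(P,T \right)} = 147$ ($r{\left(P,T \right)} = 14 - -133 = 14 + 133 = 147$)
$D{\left(I,Y \right)} = -3 + Y$ ($D{\left(I,Y \right)} = -3 + Y 1 = -3 + Y$)
$p{\left(H \right)} = -588 - 8 H^{2}$ ($p{\left(H \right)} = - 4 \left(\left(H^{2} + H H\right) + 147\right) = - 4 \left(\left(H^{2} + H^{2}\right) + 147\right) = - 4 \left(2 H^{2} + 147\right) = - 4 \left(147 + 2 H^{2}\right) = -588 - 8 H^{2}$)
$22324 \cdot 25 + p{\left(D{\left(8,-17 + 22 \right)} \right)} = 22324 \cdot 25 - \left(588 + 8 \left(-3 + \left(-17 + 22\right)\right)^{2}\right) = 558100 - \left(588 + 8 \left(-3 + 5\right)^{2}\right) = 558100 - \left(588 + 8 \cdot 2^{2}\right) = 558100 - 620 = 557480$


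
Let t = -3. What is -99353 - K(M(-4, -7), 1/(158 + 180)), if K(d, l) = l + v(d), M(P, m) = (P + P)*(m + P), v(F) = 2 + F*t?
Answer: -33492759/338 ≈ -99091.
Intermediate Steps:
v(F) = 2 - 3*F (v(F) = 2 + F*(-3) = 2 - 3*F)
M(P, m) = 2*P*(P + m) (M(P, m) = (2*P)*(P + m) = 2*P*(P + m))
K(d, l) = 2 + l - 3*d (K(d, l) = l + (2 - 3*d) = 2 + l - 3*d)
-99353 - K(M(-4, -7), 1/(158 + 180)) = -99353 - (2 + 1/(158 + 180) - 6*(-4)*(-4 - 7)) = -99353 - (2 + 1/338 - 6*(-4)*(-11)) = -99353 - (2 + 1/338 - 3*88) = -99353 - (2 + 1/338 - 264) = -99353 - 1*(-88555/338) = -99353 + 88555/338 = -33492759/338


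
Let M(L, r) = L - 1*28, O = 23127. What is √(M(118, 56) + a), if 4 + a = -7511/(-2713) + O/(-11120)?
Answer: √4931192413252015/7542140 ≈ 9.3107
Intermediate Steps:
a = -99895471/30168560 (a = -4 + (-7511/(-2713) + 23127/(-11120)) = -4 + (-7511*(-1/2713) + 23127*(-1/11120)) = -4 + (7511/2713 - 23127/11120) = -4 + 20778769/30168560 = -99895471/30168560 ≈ -3.3112)
M(L, r) = -28 + L (M(L, r) = L - 28 = -28 + L)
√(M(118, 56) + a) = √((-28 + 118) - 99895471/30168560) = √(90 - 99895471/30168560) = √(2615274929/30168560) = √4931192413252015/7542140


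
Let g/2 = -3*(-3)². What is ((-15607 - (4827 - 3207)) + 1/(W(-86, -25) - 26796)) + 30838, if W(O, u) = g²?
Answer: 325030679/23880 ≈ 13611.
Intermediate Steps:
g = -54 (g = 2*(-3*(-3)²) = 2*(-3*9) = 2*(-27) = -54)
W(O, u) = 2916 (W(O, u) = (-54)² = 2916)
((-15607 - (4827 - 3207)) + 1/(W(-86, -25) - 26796)) + 30838 = ((-15607 - (4827 - 3207)) + 1/(2916 - 26796)) + 30838 = ((-15607 - 1*1620) + 1/(-23880)) + 30838 = ((-15607 - 1620) - 1/23880) + 30838 = (-17227 - 1/23880) + 30838 = -411380761/23880 + 30838 = 325030679/23880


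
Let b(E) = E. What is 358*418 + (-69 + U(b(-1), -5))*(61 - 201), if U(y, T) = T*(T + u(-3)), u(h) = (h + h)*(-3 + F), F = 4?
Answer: 151604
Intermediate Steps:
u(h) = 2*h (u(h) = (h + h)*(-3 + 4) = (2*h)*1 = 2*h)
U(y, T) = T*(-6 + T) (U(y, T) = T*(T + 2*(-3)) = T*(T - 6) = T*(-6 + T))
358*418 + (-69 + U(b(-1), -5))*(61 - 201) = 358*418 + (-69 - 5*(-6 - 5))*(61 - 201) = 149644 + (-69 - 5*(-11))*(-140) = 149644 + (-69 + 55)*(-140) = 149644 - 14*(-140) = 149644 + 1960 = 151604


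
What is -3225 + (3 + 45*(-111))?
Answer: -8217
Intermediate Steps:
-3225 + (3 + 45*(-111)) = -3225 + (3 - 4995) = -3225 - 4992 = -8217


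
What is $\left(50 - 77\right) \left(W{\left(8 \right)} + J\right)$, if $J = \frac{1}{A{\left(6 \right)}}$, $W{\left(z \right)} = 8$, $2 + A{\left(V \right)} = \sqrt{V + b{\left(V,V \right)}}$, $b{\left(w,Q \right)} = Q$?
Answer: $- \frac{891}{4} - \frac{27 \sqrt{3}}{4} \approx -234.44$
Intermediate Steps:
$A{\left(V \right)} = -2 + \sqrt{2} \sqrt{V}$ ($A{\left(V \right)} = -2 + \sqrt{V + V} = -2 + \sqrt{2 V} = -2 + \sqrt{2} \sqrt{V}$)
$J = \frac{1}{-2 + 2 \sqrt{3}}$ ($J = \frac{1}{-2 + \sqrt{2} \sqrt{6}} = \frac{1}{-2 + 2 \sqrt{3}} \approx 0.68301$)
$\left(50 - 77\right) \left(W{\left(8 \right)} + J\right) = \left(50 - 77\right) \left(8 + \left(\frac{1}{4} + \frac{\sqrt{3}}{4}\right)\right) = \left(50 - 77\right) \left(\frac{33}{4} + \frac{\sqrt{3}}{4}\right) = - 27 \left(\frac{33}{4} + \frac{\sqrt{3}}{4}\right) = - \frac{891}{4} - \frac{27 \sqrt{3}}{4}$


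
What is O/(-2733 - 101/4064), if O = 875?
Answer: -3556000/11107013 ≈ -0.32016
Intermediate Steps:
O/(-2733 - 101/4064) = 875/(-2733 - 101/4064) = 875/(-11107013/4064) = 875*(-4064/11107013) = -3556000/11107013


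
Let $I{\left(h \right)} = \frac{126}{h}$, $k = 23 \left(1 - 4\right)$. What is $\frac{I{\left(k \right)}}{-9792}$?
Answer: $\frac{7}{37536} \approx 0.00018649$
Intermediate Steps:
$k = -69$ ($k = 23 \left(-3\right) = -69$)
$\frac{I{\left(k \right)}}{-9792} = \frac{126 \frac{1}{-69}}{-9792} = 126 \left(- \frac{1}{69}\right) \left(- \frac{1}{9792}\right) = \left(- \frac{42}{23}\right) \left(- \frac{1}{9792}\right) = \frac{7}{37536}$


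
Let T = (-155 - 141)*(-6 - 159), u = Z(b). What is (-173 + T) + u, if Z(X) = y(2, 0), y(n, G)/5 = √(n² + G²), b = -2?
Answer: 48677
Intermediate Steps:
y(n, G) = 5*√(G² + n²) (y(n, G) = 5*√(n² + G²) = 5*√(G² + n²))
Z(X) = 10 (Z(X) = 5*√(0² + 2²) = 5*√(0 + 4) = 5*√4 = 5*2 = 10)
u = 10
T = 48840 (T = -296*(-165) = 48840)
(-173 + T) + u = (-173 + 48840) + 10 = 48667 + 10 = 48677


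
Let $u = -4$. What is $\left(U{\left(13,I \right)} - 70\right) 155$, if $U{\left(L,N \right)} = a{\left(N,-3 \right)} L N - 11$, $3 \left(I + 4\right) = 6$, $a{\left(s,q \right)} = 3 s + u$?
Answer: $27745$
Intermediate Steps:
$a{\left(s,q \right)} = -4 + 3 s$ ($a{\left(s,q \right)} = 3 s - 4 = -4 + 3 s$)
$I = -2$ ($I = -4 + \frac{1}{3} \cdot 6 = -4 + 2 = -2$)
$U{\left(L,N \right)} = -11 + L N \left(-4 + 3 N\right)$ ($U{\left(L,N \right)} = \left(-4 + 3 N\right) L N - 11 = L \left(-4 + 3 N\right) N - 11 = L N \left(-4 + 3 N\right) - 11 = -11 + L N \left(-4 + 3 N\right)$)
$\left(U{\left(13,I \right)} - 70\right) 155 = \left(\left(-11 + 13 \left(-2\right) \left(-4 + 3 \left(-2\right)\right)\right) - 70\right) 155 = \left(\left(-11 + 13 \left(-2\right) \left(-4 - 6\right)\right) - 70\right) 155 = \left(\left(-11 + 13 \left(-2\right) \left(-10\right)\right) - 70\right) 155 = \left(\left(-11 + 260\right) - 70\right) 155 = \left(249 - 70\right) 155 = 179 \cdot 155 = 27745$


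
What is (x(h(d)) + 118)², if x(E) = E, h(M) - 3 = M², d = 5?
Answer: 21316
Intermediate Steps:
h(M) = 3 + M²
(x(h(d)) + 118)² = ((3 + 5²) + 118)² = ((3 + 25) + 118)² = (28 + 118)² = 146² = 21316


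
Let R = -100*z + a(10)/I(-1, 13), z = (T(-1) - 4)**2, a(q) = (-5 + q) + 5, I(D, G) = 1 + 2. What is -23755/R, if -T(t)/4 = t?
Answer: -14253/2 ≈ -7126.5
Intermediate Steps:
T(t) = -4*t
I(D, G) = 3
a(q) = q
z = 0 (z = (-4*(-1) - 4)**2 = (4 - 4)**2 = 0**2 = 0)
R = 10/3 (R = -100*0 + 10/3 = 0 + 10*(1/3) = 0 + 10/3 = 10/3 ≈ 3.3333)
-23755/R = -23755/10/3 = -23755*3/10 = -14253/2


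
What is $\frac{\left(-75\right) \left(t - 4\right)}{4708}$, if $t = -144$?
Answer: $\frac{2775}{1177} \approx 2.3577$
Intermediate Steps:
$\frac{\left(-75\right) \left(t - 4\right)}{4708} = \frac{\left(-75\right) \left(-144 - 4\right)}{4708} = \left(-75\right) \left(-148\right) \frac{1}{4708} = 11100 \cdot \frac{1}{4708} = \frac{2775}{1177}$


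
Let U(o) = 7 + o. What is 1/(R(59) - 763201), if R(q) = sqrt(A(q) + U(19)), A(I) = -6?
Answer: -763201/582475766381 - 2*sqrt(5)/582475766381 ≈ -1.3103e-6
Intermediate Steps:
R(q) = 2*sqrt(5) (R(q) = sqrt(-6 + (7 + 19)) = sqrt(-6 + 26) = sqrt(20) = 2*sqrt(5))
1/(R(59) - 763201) = 1/(2*sqrt(5) - 763201) = 1/(-763201 + 2*sqrt(5))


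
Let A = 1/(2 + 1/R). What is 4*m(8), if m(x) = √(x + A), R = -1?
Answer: 12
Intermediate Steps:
A = 1 (A = 1/(2 + 1/(-1)) = 1/(2 - 1) = 1/1 = 1)
m(x) = √(1 + x) (m(x) = √(x + 1) = √(1 + x))
4*m(8) = 4*√(1 + 8) = 4*√9 = 4*3 = 12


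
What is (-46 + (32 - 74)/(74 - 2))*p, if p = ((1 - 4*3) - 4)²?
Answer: -41925/4 ≈ -10481.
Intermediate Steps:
p = 225 (p = ((1 - 12) - 4)² = (-11 - 4)² = (-15)² = 225)
(-46 + (32 - 74)/(74 - 2))*p = (-46 + (32 - 74)/(74 - 2))*225 = (-46 - 42/72)*225 = (-46 - 42*1/72)*225 = (-46 - 7/12)*225 = -559/12*225 = -41925/4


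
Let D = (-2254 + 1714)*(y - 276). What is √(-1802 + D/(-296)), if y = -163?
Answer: I*√14253362/74 ≈ 51.018*I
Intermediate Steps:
D = 237060 (D = (-2254 + 1714)*(-163 - 276) = -540*(-439) = 237060)
√(-1802 + D/(-296)) = √(-1802 + 237060/(-296)) = √(-1802 + 237060*(-1/296)) = √(-1802 - 59265/74) = √(-192613/74) = I*√14253362/74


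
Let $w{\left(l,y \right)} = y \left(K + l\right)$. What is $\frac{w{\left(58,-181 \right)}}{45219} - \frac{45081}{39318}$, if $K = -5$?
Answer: $- \frac{805231771}{592640214} \approx -1.3587$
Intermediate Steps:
$w{\left(l,y \right)} = y \left(-5 + l\right)$
$\frac{w{\left(58,-181 \right)}}{45219} - \frac{45081}{39318} = \frac{\left(-181\right) \left(-5 + 58\right)}{45219} - \frac{45081}{39318} = \left(-181\right) 53 \cdot \frac{1}{45219} - \frac{15027}{13106} = \left(-9593\right) \frac{1}{45219} - \frac{15027}{13106} = - \frac{9593}{45219} - \frac{15027}{13106} = - \frac{805231771}{592640214}$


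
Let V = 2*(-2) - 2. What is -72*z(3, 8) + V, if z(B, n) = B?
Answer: -222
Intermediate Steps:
V = -6 (V = -4 - 2 = -6)
-72*z(3, 8) + V = -72*3 - 6 = -216 - 6 = -222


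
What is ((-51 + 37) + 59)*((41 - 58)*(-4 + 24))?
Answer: -15300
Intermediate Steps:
((-51 + 37) + 59)*((41 - 58)*(-4 + 24)) = (-14 + 59)*(-17*20) = 45*(-340) = -15300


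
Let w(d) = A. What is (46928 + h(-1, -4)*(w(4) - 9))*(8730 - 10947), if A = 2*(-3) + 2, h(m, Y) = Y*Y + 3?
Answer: -103491777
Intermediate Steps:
h(m, Y) = 3 + Y² (h(m, Y) = Y² + 3 = 3 + Y²)
A = -4 (A = -6 + 2 = -4)
w(d) = -4
(46928 + h(-1, -4)*(w(4) - 9))*(8730 - 10947) = (46928 + (3 + (-4)²)*(-4 - 9))*(8730 - 10947) = (46928 + (3 + 16)*(-13))*(-2217) = (46928 + 19*(-13))*(-2217) = (46928 - 247)*(-2217) = 46681*(-2217) = -103491777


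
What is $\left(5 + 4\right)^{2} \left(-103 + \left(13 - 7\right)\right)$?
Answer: $-7857$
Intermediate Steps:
$\left(5 + 4\right)^{2} \left(-103 + \left(13 - 7\right)\right) = 9^{2} \left(-103 + 6\right) = 81 \left(-97\right) = -7857$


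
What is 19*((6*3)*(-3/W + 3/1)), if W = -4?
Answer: 2565/2 ≈ 1282.5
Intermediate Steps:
19*((6*3)*(-3/W + 3/1)) = 19*((6*3)*(-3/(-4) + 3/1)) = 19*(18*(-3*(-¼) + 3*1)) = 19*(18*(¾ + 3)) = 19*(18*(15/4)) = 19*(135/2) = 2565/2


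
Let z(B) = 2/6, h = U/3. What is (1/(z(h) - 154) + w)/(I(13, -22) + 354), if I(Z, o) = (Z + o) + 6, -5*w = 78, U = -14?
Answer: -3997/89895 ≈ -0.044463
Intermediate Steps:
w = -78/5 (w = -⅕*78 = -78/5 ≈ -15.600)
I(Z, o) = 6 + Z + o
h = -14/3 ≈ -4.6667
z(B) = ⅓ (z(B) = 2*(⅙) = ⅓)
(1/(z(h) - 154) + w)/(I(13, -22) + 354) = (1/(⅓ - 154) - 78/5)/((6 + 13 - 22) + 354) = (1/(-461/3) - 78/5)/(-3 + 354) = (-3/461 - 78/5)/351 = -35973/2305*1/351 = -3997/89895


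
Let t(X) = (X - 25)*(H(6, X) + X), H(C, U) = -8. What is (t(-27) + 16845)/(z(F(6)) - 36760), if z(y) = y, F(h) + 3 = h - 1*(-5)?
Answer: -18665/36752 ≈ -0.50786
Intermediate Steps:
F(h) = 2 + h (F(h) = -3 + (h - 1*(-5)) = -3 + (h + 5) = -3 + (5 + h) = 2 + h)
t(X) = (-25 + X)*(-8 + X) (t(X) = (X - 25)*(-8 + X) = (-25 + X)*(-8 + X))
(t(-27) + 16845)/(z(F(6)) - 36760) = ((200 + (-27)² - 33*(-27)) + 16845)/((2 + 6) - 36760) = ((200 + 729 + 891) + 16845)/(8 - 36760) = (1820 + 16845)/(-36752) = 18665*(-1/36752) = -18665/36752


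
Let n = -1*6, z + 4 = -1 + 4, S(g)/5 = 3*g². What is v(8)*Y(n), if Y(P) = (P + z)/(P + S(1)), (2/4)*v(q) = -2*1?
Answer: 28/9 ≈ 3.1111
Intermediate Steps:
v(q) = -4 (v(q) = 2*(-2*1) = 2*(-2) = -4)
S(g) = 15*g² (S(g) = 5*(3*g²) = 15*g²)
z = -1 (z = -4 + (-1 + 4) = -4 + 3 = -1)
n = -6
Y(P) = (-1 + P)/(15 + P) (Y(P) = (P - 1)/(P + 15*1²) = (-1 + P)/(P + 15*1) = (-1 + P)/(P + 15) = (-1 + P)/(15 + P))
v(8)*Y(n) = -4*(-1 - 6)/(15 - 6) = -4*(-7)/9 = -4*(-7/9) = 28/9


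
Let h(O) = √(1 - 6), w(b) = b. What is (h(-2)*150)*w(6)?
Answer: 900*I*√5 ≈ 2012.5*I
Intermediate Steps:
h(O) = I*√5 (h(O) = √(-5) = I*√5)
(h(-2)*150)*w(6) = ((I*√5)*150)*6 = (150*I*√5)*6 = 900*I*√5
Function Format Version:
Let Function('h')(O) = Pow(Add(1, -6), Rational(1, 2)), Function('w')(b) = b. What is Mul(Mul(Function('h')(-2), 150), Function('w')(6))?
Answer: Mul(900, I, Pow(5, Rational(1, 2))) ≈ Mul(2012.5, I)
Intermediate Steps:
Function('h')(O) = Mul(I, Pow(5, Rational(1, 2))) (Function('h')(O) = Pow(-5, Rational(1, 2)) = Mul(I, Pow(5, Rational(1, 2))))
Mul(Mul(Function('h')(-2), 150), Function('w')(6)) = Mul(Mul(Mul(I, Pow(5, Rational(1, 2))), 150), 6) = Mul(Mul(150, I, Pow(5, Rational(1, 2))), 6) = Mul(900, I, Pow(5, Rational(1, 2)))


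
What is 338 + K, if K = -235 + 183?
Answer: 286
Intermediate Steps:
K = -52
338 + K = 338 - 52 = 286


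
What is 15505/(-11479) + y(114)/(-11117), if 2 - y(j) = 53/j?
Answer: -19652084515/14547772902 ≈ -1.3509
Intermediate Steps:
y(j) = 2 - 53/j
15505/(-11479) + y(114)/(-11117) = 15505/(-11479) + (2 - 53/114)/(-11117) = 15505*(-1/11479) + (2 - 53*1/114)*(-1/11117) = -15505/11479 + (2 - 53/114)*(-1/11117) = -15505/11479 + (175/114)*(-1/11117) = -15505/11479 - 175/1267338 = -19652084515/14547772902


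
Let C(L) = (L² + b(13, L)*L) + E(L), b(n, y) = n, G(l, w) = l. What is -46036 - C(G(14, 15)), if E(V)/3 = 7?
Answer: -46435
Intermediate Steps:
E(V) = 21 (E(V) = 3*7 = 21)
C(L) = 21 + L² + 13*L (C(L) = (L² + 13*L) + 21 = 21 + L² + 13*L)
-46036 - C(G(14, 15)) = -46036 - (21 + 14² + 13*14) = -46036 - (21 + 196 + 182) = -46036 - 1*399 = -46036 - 399 = -46435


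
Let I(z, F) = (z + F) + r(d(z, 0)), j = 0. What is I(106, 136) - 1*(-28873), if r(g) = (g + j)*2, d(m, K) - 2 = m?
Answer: 29331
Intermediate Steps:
d(m, K) = 2 + m
r(g) = 2*g (r(g) = (g + 0)*2 = g*2 = 2*g)
I(z, F) = 4 + F + 3*z (I(z, F) = (z + F) + 2*(2 + z) = (F + z) + (4 + 2*z) = 4 + F + 3*z)
I(106, 136) - 1*(-28873) = (4 + 136 + 3*106) - 1*(-28873) = (4 + 136 + 318) + 28873 = 458 + 28873 = 29331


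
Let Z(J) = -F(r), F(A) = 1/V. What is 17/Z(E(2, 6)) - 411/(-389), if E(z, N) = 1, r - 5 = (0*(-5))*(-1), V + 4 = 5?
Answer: -6202/389 ≈ -15.943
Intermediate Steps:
V = 1 (V = -4 + 5 = 1)
r = 5 (r = 5 + (0*(-5))*(-1) = 5 + 0*(-1) = 5 + 0 = 5)
F(A) = 1 (F(A) = 1/1 = 1)
Z(J) = -1 (Z(J) = -1*1 = -1)
17/Z(E(2, 6)) - 411/(-389) = 17/(-1) - 411/(-389) = 17*(-1) - 411*(-1/389) = -17 + 411/389 = -6202/389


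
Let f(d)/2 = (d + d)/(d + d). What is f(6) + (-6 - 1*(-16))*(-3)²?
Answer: 92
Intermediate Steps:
f(d) = 2 (f(d) = 2*((d + d)/(d + d)) = 2*((2*d)/((2*d))) = 2*((2*d)*(1/(2*d))) = 2*1 = 2)
f(6) + (-6 - 1*(-16))*(-3)² = 2 + (-6 - 1*(-16))*(-3)² = 2 + (-6 + 16)*9 = 2 + 10*9 = 2 + 90 = 92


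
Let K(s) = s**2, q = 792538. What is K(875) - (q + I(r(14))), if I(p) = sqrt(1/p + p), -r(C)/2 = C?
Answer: -26913 - I*sqrt(5495)/14 ≈ -26913.0 - 5.2949*I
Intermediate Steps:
r(C) = -2*C
I(p) = sqrt(p + 1/p)
K(875) - (q + I(r(14))) = 875**2 - (792538 + sqrt(-2*14 + 1/(-2*14))) = 765625 - (792538 + sqrt(-28 + 1/(-28))) = 765625 - (792538 + sqrt(-28 - 1/28)) = 765625 - (792538 + sqrt(-785/28)) = 765625 - (792538 + I*sqrt(5495)/14) = 765625 + (-792538 - I*sqrt(5495)/14) = -26913 - I*sqrt(5495)/14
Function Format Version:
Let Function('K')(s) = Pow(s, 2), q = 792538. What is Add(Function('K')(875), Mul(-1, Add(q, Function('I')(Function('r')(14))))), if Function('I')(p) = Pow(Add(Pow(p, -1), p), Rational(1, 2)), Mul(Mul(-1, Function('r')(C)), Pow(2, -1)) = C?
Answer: Add(-26913, Mul(Rational(-1, 14), I, Pow(5495, Rational(1, 2)))) ≈ Add(-26913., Mul(-5.2949, I))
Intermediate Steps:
Function('r')(C) = Mul(-2, C)
Function('I')(p) = Pow(Add(p, Pow(p, -1)), Rational(1, 2))
Add(Function('K')(875), Mul(-1, Add(q, Function('I')(Function('r')(14))))) = Add(Pow(875, 2), Mul(-1, Add(792538, Pow(Add(Mul(-2, 14), Pow(Mul(-2, 14), -1)), Rational(1, 2))))) = Add(765625, Mul(-1, Add(792538, Pow(Add(-28, Pow(-28, -1)), Rational(1, 2))))) = Add(765625, Mul(-1, Add(792538, Pow(Add(-28, Rational(-1, 28)), Rational(1, 2))))) = Add(765625, Mul(-1, Add(792538, Pow(Rational(-785, 28), Rational(1, 2))))) = Add(765625, Mul(-1, Add(792538, Mul(Rational(1, 14), I, Pow(5495, Rational(1, 2)))))) = Add(765625, Add(-792538, Mul(Rational(-1, 14), I, Pow(5495, Rational(1, 2))))) = Add(-26913, Mul(Rational(-1, 14), I, Pow(5495, Rational(1, 2))))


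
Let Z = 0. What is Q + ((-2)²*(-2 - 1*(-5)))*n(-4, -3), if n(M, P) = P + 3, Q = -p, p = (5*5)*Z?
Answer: 0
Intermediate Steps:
p = 0 (p = (5*5)*0 = 25*0 = 0)
Q = 0 (Q = -1*0 = 0)
n(M, P) = 3 + P
Q + ((-2)²*(-2 - 1*(-5)))*n(-4, -3) = 0 + ((-2)²*(-2 - 1*(-5)))*(3 - 3) = 0 + (4*(-2 + 5))*0 = 0 + (4*3)*0 = 0 + 12*0 = 0 + 0 = 0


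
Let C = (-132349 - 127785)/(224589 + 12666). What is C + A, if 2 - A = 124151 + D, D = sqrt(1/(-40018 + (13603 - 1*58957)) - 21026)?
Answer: -29455231129/237255 - I*sqrt(38311360996839)/42686 ≈ -1.2415e+5 - 145.0*I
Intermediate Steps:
D = I*sqrt(38311360996839)/42686 (D = sqrt(1/(-40018 + (13603 - 58957)) - 21026) = sqrt(1/(-40018 - 45354) - 21026) = sqrt(1/(-85372) - 21026) = sqrt(-1/85372 - 21026) = sqrt(-1795031673/85372) = I*sqrt(38311360996839)/42686 ≈ 145.0*I)
C = -260134/237255 ≈ -1.0964
A = -124149 - I*sqrt(38311360996839)/42686 (A = 2 - (124151 + I*sqrt(38311360996839)/42686) = 2 + (-124151 - I*sqrt(38311360996839)/42686) = -124149 - I*sqrt(38311360996839)/42686 ≈ -1.2415e+5 - 145.0*I)
C + A = -260134/237255 + (-124149 - I*sqrt(38311360996839)/42686) = -29455231129/237255 - I*sqrt(38311360996839)/42686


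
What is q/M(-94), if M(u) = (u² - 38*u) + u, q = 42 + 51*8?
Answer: 225/6157 ≈ 0.036544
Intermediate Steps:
q = 450 (q = 42 + 408 = 450)
M(u) = u² - 37*u
q/M(-94) = 450/((-94*(-37 - 94))) = 450/((-94*(-131))) = 450/12314 = 450*(1/12314) = 225/6157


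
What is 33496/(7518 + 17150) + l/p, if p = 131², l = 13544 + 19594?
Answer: 348068260/105831887 ≈ 3.2889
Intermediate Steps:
l = 33138
p = 17161
33496/(7518 + 17150) + l/p = 33496/(7518 + 17150) + 33138/17161 = 33496/24668 + 33138*(1/17161) = 33496*(1/24668) + 33138/17161 = 8374/6167 + 33138/17161 = 348068260/105831887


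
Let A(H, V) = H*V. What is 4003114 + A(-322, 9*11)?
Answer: 3971236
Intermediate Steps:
4003114 + A(-322, 9*11) = 4003114 - 2898*11 = 4003114 - 322*99 = 4003114 - 31878 = 3971236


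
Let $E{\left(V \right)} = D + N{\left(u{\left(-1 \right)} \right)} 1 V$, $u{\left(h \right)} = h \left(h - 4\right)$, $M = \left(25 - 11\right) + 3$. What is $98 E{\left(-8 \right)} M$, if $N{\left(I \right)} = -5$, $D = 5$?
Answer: $74970$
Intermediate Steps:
$M = 17$ ($M = 14 + 3 = 17$)
$u{\left(h \right)} = h \left(-4 + h\right)$
$E{\left(V \right)} = 5 - 5 V$ ($E{\left(V \right)} = 5 - 5 \cdot 1 V = 5 - 5 V$)
$98 E{\left(-8 \right)} M = 98 \left(5 - -40\right) 17 = 98 \left(5 + 40\right) 17 = 98 \cdot 45 \cdot 17 = 4410 \cdot 17 = 74970$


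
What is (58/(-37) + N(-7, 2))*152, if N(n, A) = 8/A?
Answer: 13680/37 ≈ 369.73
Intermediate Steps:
(58/(-37) + N(-7, 2))*152 = (58/(-37) + 8/2)*152 = (58*(-1/37) + 8*(½))*152 = (-58/37 + 4)*152 = (90/37)*152 = 13680/37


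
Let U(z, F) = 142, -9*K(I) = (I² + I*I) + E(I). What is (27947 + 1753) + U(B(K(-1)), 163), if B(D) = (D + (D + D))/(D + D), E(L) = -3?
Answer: 29842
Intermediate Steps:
K(I) = ⅓ - 2*I²/9 (K(I) = -((I² + I*I) - 3)/9 = -((I² + I²) - 3)/9 = -(2*I² - 3)/9 = -(-3 + 2*I²)/9 = ⅓ - 2*I²/9)
B(D) = 3/2 (B(D) = (D + 2*D)/((2*D)) = (3*D)*(1/(2*D)) = 3/2)
(27947 + 1753) + U(B(K(-1)), 163) = (27947 + 1753) + 142 = 29700 + 142 = 29842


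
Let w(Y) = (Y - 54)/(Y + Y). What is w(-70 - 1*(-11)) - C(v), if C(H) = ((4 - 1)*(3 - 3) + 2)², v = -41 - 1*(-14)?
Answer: -359/118 ≈ -3.0424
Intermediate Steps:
w(Y) = (-54 + Y)/(2*Y) (w(Y) = (-54 + Y)/((2*Y)) = (-54 + Y)*(1/(2*Y)) = (-54 + Y)/(2*Y))
v = -27 (v = -41 + 14 = -27)
C(H) = 4 (C(H) = (3*0 + 2)² = (0 + 2)² = 2² = 4)
w(-70 - 1*(-11)) - C(v) = (-54 + (-70 - 1*(-11)))/(2*(-70 - 1*(-11))) - 1*4 = (-54 + (-70 + 11))/(2*(-70 + 11)) - 4 = (½)*(-54 - 59)/(-59) - 4 = (½)*(-1/59)*(-113) - 4 = 113/118 - 4 = -359/118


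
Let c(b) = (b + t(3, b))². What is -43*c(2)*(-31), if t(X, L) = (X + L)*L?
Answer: 191952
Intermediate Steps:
t(X, L) = L*(L + X) (t(X, L) = (L + X)*L = L*(L + X))
c(b) = (b + b*(3 + b))² (c(b) = (b + b*(b + 3))² = (b + b*(3 + b))²)
-43*c(2)*(-31) = -43*2²*(4 + 2)²*(-31) = -172*6²*(-31) = -172*36*(-31) = -43*144*(-31) = -6192*(-31) = 191952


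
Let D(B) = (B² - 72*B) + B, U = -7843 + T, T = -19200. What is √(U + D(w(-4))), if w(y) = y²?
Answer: I*√27923 ≈ 167.1*I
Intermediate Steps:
U = -27043 (U = -7843 - 19200 = -27043)
D(B) = B² - 71*B
√(U + D(w(-4))) = √(-27043 + (-4)²*(-71 + (-4)²)) = √(-27043 + 16*(-71 + 16)) = √(-27043 + 16*(-55)) = √(-27043 - 880) = √(-27923) = I*√27923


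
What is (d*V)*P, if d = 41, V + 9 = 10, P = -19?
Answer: -779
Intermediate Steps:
V = 1 (V = -9 + 10 = 1)
(d*V)*P = (41*1)*(-19) = 41*(-19) = -779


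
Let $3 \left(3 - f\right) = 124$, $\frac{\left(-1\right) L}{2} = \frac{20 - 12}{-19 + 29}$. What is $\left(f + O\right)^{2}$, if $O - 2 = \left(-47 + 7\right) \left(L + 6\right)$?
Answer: $\frac{405769}{9} \approx 45085.0$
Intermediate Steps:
$L = - \frac{8}{5}$ ($L = - 2 \frac{20 - 12}{-19 + 29} = - 2 \cdot \frac{8}{10} = - 2 \cdot 8 \cdot \frac{1}{10} = \left(-2\right) \frac{4}{5} = - \frac{8}{5} \approx -1.6$)
$f = - \frac{115}{3}$ ($f = 3 - \frac{124}{3} = - \frac{115}{3} \approx -38.333$)
$O = -174$ ($O = 2 + \left(-47 + 7\right) \left(- \frac{8}{5} + 6\right) = 2 - 176 = -174$)
$\left(f + O\right)^{2} = \left(- \frac{115}{3} - 174\right)^{2} = \left(- \frac{637}{3}\right)^{2} = \frac{405769}{9}$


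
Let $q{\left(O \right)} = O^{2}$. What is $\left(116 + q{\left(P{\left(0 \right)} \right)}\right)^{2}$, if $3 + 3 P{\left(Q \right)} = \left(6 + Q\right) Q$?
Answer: $13689$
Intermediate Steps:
$P{\left(Q \right)} = -1 + \frac{Q \left(6 + Q\right)}{3}$ ($P{\left(Q \right)} = -1 + \frac{\left(6 + Q\right) Q}{3} = -1 + \frac{Q \left(6 + Q\right)}{3}$)
$\left(116 + q{\left(P{\left(0 \right)} \right)}\right)^{2} = \left(116 + \left(-1 + 2 \cdot 0 + \frac{0^{2}}{3}\right)^{2}\right)^{2} = \left(116 + \left(-1 + 0 + \frac{1}{3} \cdot 0\right)^{2}\right)^{2} = \left(116 + \left(-1 + 0 + 0\right)^{2}\right)^{2} = \left(116 + \left(-1\right)^{2}\right)^{2} = \left(116 + 1\right)^{2} = 117^{2} = 13689$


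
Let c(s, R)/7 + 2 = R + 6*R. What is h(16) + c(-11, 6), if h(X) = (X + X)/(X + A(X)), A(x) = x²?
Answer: 4762/17 ≈ 280.12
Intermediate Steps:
c(s, R) = -14 + 49*R (c(s, R) = -14 + 7*(R + 6*R) = -14 + 7*(7*R) = -14 + 49*R)
h(X) = 2*X/(X + X²) (h(X) = (X + X)/(X + X²) = (2*X)/(X + X²) = 2*X/(X + X²))
h(16) + c(-11, 6) = 2/(1 + 16) + (-14 + 49*6) = 2/17 + (-14 + 294) = 2*(1/17) + 280 = 2/17 + 280 = 4762/17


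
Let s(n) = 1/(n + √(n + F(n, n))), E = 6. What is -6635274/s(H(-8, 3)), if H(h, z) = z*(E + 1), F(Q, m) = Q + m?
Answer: -139340754 - 19905822*√7 ≈ -1.9201e+8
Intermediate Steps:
H(h, z) = 7*z (H(h, z) = z*(6 + 1) = z*7 = 7*z)
s(n) = 1/(n + √3*√n) (s(n) = 1/(n + √(n + (n + n))) = 1/(n + √(n + 2*n)) = 1/(n + √(3*n)) = 1/(n + √3*√n))
-6635274/s(H(-8, 3)) = -(139340754 + 6635274*√3*√21) = -(139340754 + 19905822*√7) = -6635274*(21 + 3*√7) = -139340754 - 19905822*√7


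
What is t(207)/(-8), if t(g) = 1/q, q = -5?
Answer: 1/40 ≈ 0.025000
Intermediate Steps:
t(g) = -⅕ (t(g) = 1/(-5) = -⅕)
t(207)/(-8) = -⅕/(-8) = -⅕*(-⅛) = 1/40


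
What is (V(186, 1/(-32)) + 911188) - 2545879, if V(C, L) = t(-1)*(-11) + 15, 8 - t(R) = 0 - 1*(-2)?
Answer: -1634742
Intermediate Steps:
t(R) = 6 (t(R) = 8 - (0 - 1*(-2)) = 8 - (0 + 2) = 8 - 1*2 = 8 - 2 = 6)
V(C, L) = -51 (V(C, L) = 6*(-11) + 15 = -66 + 15 = -51)
(V(186, 1/(-32)) + 911188) - 2545879 = (-51 + 911188) - 2545879 = 911137 - 2545879 = -1634742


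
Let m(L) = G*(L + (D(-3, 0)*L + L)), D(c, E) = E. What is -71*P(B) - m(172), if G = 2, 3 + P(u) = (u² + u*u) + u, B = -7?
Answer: -6936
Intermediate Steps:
P(u) = -3 + u + 2*u² (P(u) = -3 + ((u² + u*u) + u) = -3 + ((u² + u²) + u) = -3 + (2*u² + u) = -3 + (u + 2*u²) = -3 + u + 2*u²)
m(L) = 4*L (m(L) = 2*(L + (0*L + L)) = 2*(L + (0 + L)) = 2*(L + L) = 2*(2*L) = 4*L)
-71*P(B) - m(172) = -71*(-3 - 7 + 2*(-7)²) - 4*172 = -71*(-3 - 7 + 2*49) - 1*688 = -71*(-3 - 7 + 98) - 688 = -71*88 - 688 = -6248 - 688 = -6936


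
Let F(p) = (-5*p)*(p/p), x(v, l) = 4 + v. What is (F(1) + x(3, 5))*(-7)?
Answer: -14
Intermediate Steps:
F(p) = -5*p (F(p) = -5*p*1 = -5*p)
(F(1) + x(3, 5))*(-7) = (-5*1 + (4 + 3))*(-7) = (-5 + 7)*(-7) = 2*(-7) = -14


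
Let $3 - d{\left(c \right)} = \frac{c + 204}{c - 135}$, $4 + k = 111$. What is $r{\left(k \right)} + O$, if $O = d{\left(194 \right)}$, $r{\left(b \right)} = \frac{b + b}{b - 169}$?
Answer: $- \frac{13164}{1829} \approx -7.1974$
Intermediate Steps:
$k = 107$ ($k = -4 + 111 = 107$)
$d{\left(c \right)} = 3 - \frac{204 + c}{-135 + c}$ ($d{\left(c \right)} = 3 - \frac{c + 204}{c - 135} = 3 - \frac{204 + c}{-135 + c}$)
$r{\left(b \right)} = \frac{2 b}{-169 + b}$
$O = - \frac{221}{59}$ ($O = \frac{-609 + 2 \cdot 194}{-135 + 194} = \frac{-609 + 388}{59} = \frac{1}{59} \left(-221\right) = - \frac{221}{59} \approx -3.7458$)
$r{\left(k \right)} + O = 2 \cdot 107 \frac{1}{-169 + 107} - \frac{221}{59} = 2 \cdot 107 \frac{1}{-62} - \frac{221}{59} = 2 \cdot 107 \left(- \frac{1}{62}\right) - \frac{221}{59} = - \frac{107}{31} - \frac{221}{59} = - \frac{13164}{1829}$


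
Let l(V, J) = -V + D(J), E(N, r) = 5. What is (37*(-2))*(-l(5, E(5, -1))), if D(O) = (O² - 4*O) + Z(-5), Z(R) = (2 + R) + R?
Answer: -592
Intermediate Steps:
Z(R) = 2 + 2*R
D(O) = -8 + O² - 4*O (D(O) = (O² - 4*O) + (2 + 2*(-5)) = (O² - 4*O) + (2 - 10) = (O² - 4*O) - 8 = -8 + O² - 4*O)
l(V, J) = -8 + J² - V - 4*J (l(V, J) = -V + (-8 + J² - 4*J) = -8 + J² - V - 4*J)
(37*(-2))*(-l(5, E(5, -1))) = (37*(-2))*(-(-8 + 5² - 1*5 - 4*5)) = -(-74)*(-8 + 25 - 5 - 20) = -(-74)*(-8) = -74*8 = -592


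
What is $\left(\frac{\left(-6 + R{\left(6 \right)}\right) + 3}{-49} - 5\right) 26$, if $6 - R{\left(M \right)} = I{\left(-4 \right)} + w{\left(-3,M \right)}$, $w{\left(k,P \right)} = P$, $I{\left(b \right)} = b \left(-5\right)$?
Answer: $- \frac{5772}{49} \approx -117.8$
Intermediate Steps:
$I{\left(b \right)} = - 5 b$
$R{\left(M \right)} = -14 - M$ ($R{\left(M \right)} = 6 - \left(\left(-5\right) \left(-4\right) + M\right) = 6 - \left(20 + M\right) = -14 - M$)
$\left(\frac{\left(-6 + R{\left(6 \right)}\right) + 3}{-49} - 5\right) 26 = \left(\frac{\left(-6 - 20\right) + 3}{-49} - 5\right) 26 = \left(\left(\left(-6 - 20\right) + 3\right) \left(- \frac{1}{49}\right) + \left(0 - 5\right)\right) 26 = \left(\left(\left(-6 - 20\right) + 3\right) \left(- \frac{1}{49}\right) - 5\right) 26 = \left(\left(-26 + 3\right) \left(- \frac{1}{49}\right) - 5\right) 26 = \left(\left(-23\right) \left(- \frac{1}{49}\right) - 5\right) 26 = \left(\frac{23}{49} - 5\right) 26 = \left(- \frac{222}{49}\right) 26 = - \frac{5772}{49}$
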